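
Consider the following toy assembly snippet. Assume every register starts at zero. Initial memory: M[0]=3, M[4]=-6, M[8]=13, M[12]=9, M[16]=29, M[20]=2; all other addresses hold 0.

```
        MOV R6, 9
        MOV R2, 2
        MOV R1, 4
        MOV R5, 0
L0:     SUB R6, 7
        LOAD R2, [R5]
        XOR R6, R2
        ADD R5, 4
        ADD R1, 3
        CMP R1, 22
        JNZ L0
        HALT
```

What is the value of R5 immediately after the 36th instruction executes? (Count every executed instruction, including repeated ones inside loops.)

20

R6=9
R2=2
R1=4
R5=0
R6=9-7=2
R2=M[0]=3
R6=2^3=1
R5=0+4=4
R1=4+3=7
CMP R1, 22  (cmp 7,22)
JNZ L0: taken
R6=1-7=-6
R2=M[4]=-6
R6=(-6)^(-6)=0
R5=4+4=8
R1=7+3=10
CMP R1, 22  (cmp 10,22)
JNZ L0: taken
R6=0-7=-7
R2=M[8]=13
R6=(-7)^13=-12
R5=8+4=12
R1=10+3=13
CMP R1, 22  (cmp 13,22)
JNZ L0: taken
R6=(-12)-7=-19
R2=M[12]=9
R6=(-19)^9=-28
R5=12+4=16
R1=13+3=16
CMP R1, 22  (cmp 16,22)
JNZ L0: taken
R6=(-28)-7=-35
R2=M[16]=29
R6=(-35)^29=-64
R5=16+4=20
After step 36: R5 = 20.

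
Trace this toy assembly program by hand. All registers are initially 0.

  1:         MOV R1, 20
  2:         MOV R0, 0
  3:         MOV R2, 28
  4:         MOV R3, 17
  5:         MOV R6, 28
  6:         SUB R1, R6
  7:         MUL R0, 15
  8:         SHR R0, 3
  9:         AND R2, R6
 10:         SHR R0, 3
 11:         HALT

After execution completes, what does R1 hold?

-8

R1=20
R0=0
R2=28
R3=17
R6=28
R1=20-28=-8
R0=0*15=0
R0=0>>3=0
R2=28&28=28
R0=0>>3=0
halt.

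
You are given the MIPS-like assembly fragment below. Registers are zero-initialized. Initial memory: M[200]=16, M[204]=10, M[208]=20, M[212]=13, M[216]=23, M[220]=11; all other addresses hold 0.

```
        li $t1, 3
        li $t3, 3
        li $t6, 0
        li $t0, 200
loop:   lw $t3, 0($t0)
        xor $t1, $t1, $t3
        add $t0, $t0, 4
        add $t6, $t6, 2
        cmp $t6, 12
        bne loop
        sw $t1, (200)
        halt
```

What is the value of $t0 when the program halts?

li $t1, 3 → $t1=3
li $t3, 3 → $t3=3
li $t6, 0 → $t6=0
li $t0, 200 → $t0=200
lw $t3, 0($t0) → $t3=M[200]=16
xor $t1, $t1, $t3 → $t1=3^16=19
add $t0, $t0, 4 → $t0=200+4=204
add $t6, $t6, 2 → $t6=0+2=2
cmp $t6, 12  (cmp 2,12)
bne loop: taken
lw $t3, 0($t0) → $t3=M[204]=10
xor $t1, $t1, $t3 → $t1=19^10=25
add $t0, $t0, 4 → $t0=204+4=208
add $t6, $t6, 2 → $t6=2+2=4
cmp $t6, 12  (cmp 4,12)
bne loop: taken
lw $t3, 0($t0) → $t3=M[208]=20
xor $t1, $t1, $t3 → $t1=25^20=13
add $t0, $t0, 4 → $t0=208+4=212
add $t6, $t6, 2 → $t6=4+2=6
cmp $t6, 12  (cmp 6,12)
bne loop: taken
lw $t3, 0($t0) → $t3=M[212]=13
xor $t1, $t1, $t3 → $t1=13^13=0
add $t0, $t0, 4 → $t0=212+4=216
add $t6, $t6, 2 → $t6=6+2=8
cmp $t6, 12  (cmp 8,12)
bne loop: taken
lw $t3, 0($t0) → $t3=M[216]=23
xor $t1, $t1, $t3 → $t1=0^23=23
add $t0, $t0, 4 → $t0=216+4=220
add $t6, $t6, 2 → $t6=8+2=10
cmp $t6, 12  (cmp 10,12)
bne loop: taken
lw $t3, 0($t0) → $t3=M[220]=11
xor $t1, $t1, $t3 → $t1=23^11=28
add $t0, $t0, 4 → $t0=220+4=224
add $t6, $t6, 2 → $t6=10+2=12
cmp $t6, 12  (cmp 12,12)
bne loop: not taken
sw $t1, (200) → M[200]=28
halt.

224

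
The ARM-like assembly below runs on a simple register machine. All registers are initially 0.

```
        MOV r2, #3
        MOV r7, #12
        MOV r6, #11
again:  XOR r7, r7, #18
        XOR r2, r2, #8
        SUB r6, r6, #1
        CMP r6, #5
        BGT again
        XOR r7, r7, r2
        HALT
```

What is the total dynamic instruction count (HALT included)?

35

after MOV r2, #3: r2=3
after MOV r7, #12: r7=12
after MOV r6, #11: r6=11
after XOR r7, r7, #18: r7=12^18=30
after XOR r2, r2, #8: r2=3^8=11
after SUB r6, r6, #1: r6=11-1=10
CMP r6, #5  (cmp 10,5)
BGT again: taken
after XOR r7, r7, #18: r7=30^18=12
after XOR r2, r2, #8: r2=11^8=3
after SUB r6, r6, #1: r6=10-1=9
CMP r6, #5  (cmp 9,5)
BGT again: taken
after XOR r7, r7, #18: r7=12^18=30
after XOR r2, r2, #8: r2=3^8=11
after SUB r6, r6, #1: r6=9-1=8
CMP r6, #5  (cmp 8,5)
BGT again: taken
after XOR r7, r7, #18: r7=30^18=12
after XOR r2, r2, #8: r2=11^8=3
after SUB r6, r6, #1: r6=8-1=7
CMP r6, #5  (cmp 7,5)
BGT again: taken
after XOR r7, r7, #18: r7=12^18=30
after XOR r2, r2, #8: r2=3^8=11
after SUB r6, r6, #1: r6=7-1=6
CMP r6, #5  (cmp 6,5)
BGT again: taken
after XOR r7, r7, #18: r7=30^18=12
after XOR r2, r2, #8: r2=11^8=3
after SUB r6, r6, #1: r6=6-1=5
CMP r6, #5  (cmp 5,5)
BGT again: not taken
after XOR r7, r7, r2: r7=12^3=15
halt.
Total executed instructions: 35.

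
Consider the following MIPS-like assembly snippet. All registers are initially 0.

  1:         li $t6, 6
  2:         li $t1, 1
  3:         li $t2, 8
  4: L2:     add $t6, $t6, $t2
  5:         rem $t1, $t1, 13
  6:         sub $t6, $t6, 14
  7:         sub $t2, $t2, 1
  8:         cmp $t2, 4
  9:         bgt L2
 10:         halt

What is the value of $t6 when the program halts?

-24

li $t6, 6 → $t6=6
li $t1, 1 → $t1=1
li $t2, 8 → $t2=8
add $t6, $t6, $t2 → $t6=6+8=14
rem $t1, $t1, 13 → $t1=1%13=1
sub $t6, $t6, 14 → $t6=14-14=0
sub $t2, $t2, 1 → $t2=8-1=7
cmp $t2, 4  (cmp 7,4)
bgt L2: taken
add $t6, $t6, $t2 → $t6=0+7=7
rem $t1, $t1, 13 → $t1=1%13=1
sub $t6, $t6, 14 → $t6=7-14=-7
sub $t2, $t2, 1 → $t2=7-1=6
cmp $t2, 4  (cmp 6,4)
bgt L2: taken
add $t6, $t6, $t2 → $t6=(-7)+6=-1
rem $t1, $t1, 13 → $t1=1%13=1
sub $t6, $t6, 14 → $t6=(-1)-14=-15
sub $t2, $t2, 1 → $t2=6-1=5
cmp $t2, 4  (cmp 5,4)
bgt L2: taken
add $t6, $t6, $t2 → $t6=(-15)+5=-10
rem $t1, $t1, 13 → $t1=1%13=1
sub $t6, $t6, 14 → $t6=(-10)-14=-24
sub $t2, $t2, 1 → $t2=5-1=4
cmp $t2, 4  (cmp 4,4)
bgt L2: not taken
halt.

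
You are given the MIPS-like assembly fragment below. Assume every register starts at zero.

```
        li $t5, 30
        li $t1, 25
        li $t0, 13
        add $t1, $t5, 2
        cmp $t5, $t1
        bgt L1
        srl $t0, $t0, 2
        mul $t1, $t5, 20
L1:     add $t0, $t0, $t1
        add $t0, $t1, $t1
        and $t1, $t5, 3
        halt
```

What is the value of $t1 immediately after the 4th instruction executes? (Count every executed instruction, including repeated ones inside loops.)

32

$t5=30
$t1=25
$t0=13
$t1=30+2=32
After step 4: $t1 = 32.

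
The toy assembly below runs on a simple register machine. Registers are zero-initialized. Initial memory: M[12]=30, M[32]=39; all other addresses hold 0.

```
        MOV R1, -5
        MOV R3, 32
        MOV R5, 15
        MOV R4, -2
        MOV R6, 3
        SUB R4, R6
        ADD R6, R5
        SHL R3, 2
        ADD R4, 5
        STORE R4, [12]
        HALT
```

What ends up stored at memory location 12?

after MOV R1, -5: R1=-5
after MOV R3, 32: R3=32
after MOV R5, 15: R5=15
after MOV R4, -2: R4=-2
after MOV R6, 3: R6=3
after SUB R4, R6: R4=(-2)-3=-5
after ADD R6, R5: R6=3+15=18
after SHL R3, 2: R3=32<<2=128
after ADD R4, 5: R4=(-5)+5=0
STORE R4, [12] → M[12]=0
halt.

0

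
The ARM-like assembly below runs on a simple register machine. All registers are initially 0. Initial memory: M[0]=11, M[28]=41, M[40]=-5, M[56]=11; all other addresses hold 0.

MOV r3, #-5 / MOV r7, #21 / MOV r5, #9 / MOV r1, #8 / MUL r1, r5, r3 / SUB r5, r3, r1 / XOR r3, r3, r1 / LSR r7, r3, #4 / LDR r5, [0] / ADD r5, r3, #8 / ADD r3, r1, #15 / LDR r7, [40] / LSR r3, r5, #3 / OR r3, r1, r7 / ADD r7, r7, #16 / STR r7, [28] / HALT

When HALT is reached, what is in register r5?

48

after MOV r3, #-5: r3=-5
after MOV r7, #21: r7=21
after MOV r5, #9: r5=9
after MOV r1, #8: r1=8
after MUL r1, r5, r3: r1=9*(-5)=-45
after SUB r5, r3, r1: r5=(-5)-(-45)=40
after XOR r3, r3, r1: r3=(-5)^(-45)=40
after LSR r7, r3, #4: r7=40>>4=2
after LDR r5, [0]: r5=M[0]=11
after ADD r5, r3, #8: r5=40+8=48
after ADD r3, r1, #15: r3=(-45)+15=-30
after LDR r7, [40]: r7=M[40]=-5
after LSR r3, r5, #3: r3=48>>3=6
after OR r3, r1, r7: r3=(-45)|(-5)=-5
after ADD r7, r7, #16: r7=(-5)+16=11
STR r7, [28] → M[28]=11
halt.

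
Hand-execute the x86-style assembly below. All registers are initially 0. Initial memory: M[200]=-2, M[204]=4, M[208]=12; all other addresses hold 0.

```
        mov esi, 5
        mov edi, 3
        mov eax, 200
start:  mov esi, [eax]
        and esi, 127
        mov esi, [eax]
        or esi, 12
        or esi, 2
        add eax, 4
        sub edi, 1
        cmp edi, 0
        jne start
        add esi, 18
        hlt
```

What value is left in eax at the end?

212

after mov esi, 5: esi=5
after mov edi, 3: edi=3
after mov eax, 200: eax=200
after mov esi, [eax]: esi=M[200]=-2
after and esi, 127: esi=(-2)&127=126
after mov esi, [eax]: esi=M[200]=-2
after or esi, 12: esi=(-2)|12=-2
after or esi, 2: esi=(-2)|2=-2
after add eax, 4: eax=200+4=204
after sub edi, 1: edi=3-1=2
cmp edi, 0  (cmp 2,0)
jne start: taken
after mov esi, [eax]: esi=M[204]=4
after and esi, 127: esi=4&127=4
after mov esi, [eax]: esi=M[204]=4
after or esi, 12: esi=4|12=12
after or esi, 2: esi=12|2=14
after add eax, 4: eax=204+4=208
after sub edi, 1: edi=2-1=1
cmp edi, 0  (cmp 1,0)
jne start: taken
after mov esi, [eax]: esi=M[208]=12
after and esi, 127: esi=12&127=12
after mov esi, [eax]: esi=M[208]=12
after or esi, 12: esi=12|12=12
after or esi, 2: esi=12|2=14
after add eax, 4: eax=208+4=212
after sub edi, 1: edi=1-1=0
cmp edi, 0  (cmp 0,0)
jne start: not taken
after add esi, 18: esi=14+18=32
halt.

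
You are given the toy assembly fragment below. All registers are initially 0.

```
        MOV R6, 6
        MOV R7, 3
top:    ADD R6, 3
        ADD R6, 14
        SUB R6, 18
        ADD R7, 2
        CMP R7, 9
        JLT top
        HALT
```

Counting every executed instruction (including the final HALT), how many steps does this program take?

21

R6=6
R7=3
R6=6+3=9
R6=9+14=23
R6=23-18=5
R7=3+2=5
CMP R7, 9  (cmp 5,9)
JLT top: taken
R6=5+3=8
R6=8+14=22
R6=22-18=4
R7=5+2=7
CMP R7, 9  (cmp 7,9)
JLT top: taken
R6=4+3=7
R6=7+14=21
R6=21-18=3
R7=7+2=9
CMP R7, 9  (cmp 9,9)
JLT top: not taken
halt.
Total executed instructions: 21.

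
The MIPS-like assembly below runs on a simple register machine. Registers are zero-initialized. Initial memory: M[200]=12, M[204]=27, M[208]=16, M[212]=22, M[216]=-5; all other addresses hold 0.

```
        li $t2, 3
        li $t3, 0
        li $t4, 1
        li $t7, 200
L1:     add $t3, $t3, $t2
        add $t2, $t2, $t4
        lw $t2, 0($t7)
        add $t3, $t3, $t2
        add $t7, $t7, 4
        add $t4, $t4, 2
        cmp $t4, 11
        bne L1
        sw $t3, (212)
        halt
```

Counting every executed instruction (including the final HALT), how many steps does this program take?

li $t2, 3 → $t2=3
li $t3, 0 → $t3=0
li $t4, 1 → $t4=1
li $t7, 200 → $t7=200
add $t3, $t3, $t2 → $t3=0+3=3
add $t2, $t2, $t4 → $t2=3+1=4
lw $t2, 0($t7) → $t2=M[200]=12
add $t3, $t3, $t2 → $t3=3+12=15
add $t7, $t7, 4 → $t7=200+4=204
add $t4, $t4, 2 → $t4=1+2=3
cmp $t4, 11  (cmp 3,11)
bne L1: taken
add $t3, $t3, $t2 → $t3=15+12=27
add $t2, $t2, $t4 → $t2=12+3=15
lw $t2, 0($t7) → $t2=M[204]=27
add $t3, $t3, $t2 → $t3=27+27=54
add $t7, $t7, 4 → $t7=204+4=208
add $t4, $t4, 2 → $t4=3+2=5
cmp $t4, 11  (cmp 5,11)
bne L1: taken
add $t3, $t3, $t2 → $t3=54+27=81
add $t2, $t2, $t4 → $t2=27+5=32
lw $t2, 0($t7) → $t2=M[208]=16
add $t3, $t3, $t2 → $t3=81+16=97
add $t7, $t7, 4 → $t7=208+4=212
add $t4, $t4, 2 → $t4=5+2=7
cmp $t4, 11  (cmp 7,11)
bne L1: taken
add $t3, $t3, $t2 → $t3=97+16=113
add $t2, $t2, $t4 → $t2=16+7=23
lw $t2, 0($t7) → $t2=M[212]=22
add $t3, $t3, $t2 → $t3=113+22=135
add $t7, $t7, 4 → $t7=212+4=216
add $t4, $t4, 2 → $t4=7+2=9
cmp $t4, 11  (cmp 9,11)
bne L1: taken
add $t3, $t3, $t2 → $t3=135+22=157
add $t2, $t2, $t4 → $t2=22+9=31
lw $t2, 0($t7) → $t2=M[216]=-5
add $t3, $t3, $t2 → $t3=157+(-5)=152
add $t7, $t7, 4 → $t7=216+4=220
add $t4, $t4, 2 → $t4=9+2=11
cmp $t4, 11  (cmp 11,11)
bne L1: not taken
sw $t3, (212) → M[212]=152
halt.
Total executed instructions: 46.

46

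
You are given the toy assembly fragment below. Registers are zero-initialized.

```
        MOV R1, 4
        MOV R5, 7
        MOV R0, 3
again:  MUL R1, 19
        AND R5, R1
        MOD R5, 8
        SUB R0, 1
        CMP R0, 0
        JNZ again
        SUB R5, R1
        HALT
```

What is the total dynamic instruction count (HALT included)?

after MOV R1, 4: R1=4
after MOV R5, 7: R5=7
after MOV R0, 3: R0=3
after MUL R1, 19: R1=4*19=76
after AND R5, R1: R5=7&76=4
after MOD R5, 8: R5=4%8=4
after SUB R0, 1: R0=3-1=2
CMP R0, 0  (cmp 2,0)
JNZ again: taken
after MUL R1, 19: R1=76*19=1444
after AND R5, R1: R5=4&1444=4
after MOD R5, 8: R5=4%8=4
after SUB R0, 1: R0=2-1=1
CMP R0, 0  (cmp 1,0)
JNZ again: taken
after MUL R1, 19: R1=1444*19=27436
after AND R5, R1: R5=4&27436=4
after MOD R5, 8: R5=4%8=4
after SUB R0, 1: R0=1-1=0
CMP R0, 0  (cmp 0,0)
JNZ again: not taken
after SUB R5, R1: R5=4-27436=-27432
halt.
Total executed instructions: 23.

23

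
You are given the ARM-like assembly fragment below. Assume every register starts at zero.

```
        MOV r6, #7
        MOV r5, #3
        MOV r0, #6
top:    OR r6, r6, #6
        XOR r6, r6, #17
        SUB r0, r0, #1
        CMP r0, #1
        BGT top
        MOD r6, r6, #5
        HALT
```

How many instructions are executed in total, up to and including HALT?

30

MOV r6, #7 → r6=7
MOV r5, #3 → r5=3
MOV r0, #6 → r0=6
OR r6, r6, #6 → r6=7|6=7
XOR r6, r6, #17 → r6=7^17=22
SUB r0, r0, #1 → r0=6-1=5
CMP r0, #1  (cmp 5,1)
BGT top: taken
OR r6, r6, #6 → r6=22|6=22
XOR r6, r6, #17 → r6=22^17=7
SUB r0, r0, #1 → r0=5-1=4
CMP r0, #1  (cmp 4,1)
BGT top: taken
OR r6, r6, #6 → r6=7|6=7
XOR r6, r6, #17 → r6=7^17=22
SUB r0, r0, #1 → r0=4-1=3
CMP r0, #1  (cmp 3,1)
BGT top: taken
OR r6, r6, #6 → r6=22|6=22
XOR r6, r6, #17 → r6=22^17=7
SUB r0, r0, #1 → r0=3-1=2
CMP r0, #1  (cmp 2,1)
BGT top: taken
OR r6, r6, #6 → r6=7|6=7
XOR r6, r6, #17 → r6=7^17=22
SUB r0, r0, #1 → r0=2-1=1
CMP r0, #1  (cmp 1,1)
BGT top: not taken
MOD r6, r6, #5 → r6=22%5=2
halt.
Total executed instructions: 30.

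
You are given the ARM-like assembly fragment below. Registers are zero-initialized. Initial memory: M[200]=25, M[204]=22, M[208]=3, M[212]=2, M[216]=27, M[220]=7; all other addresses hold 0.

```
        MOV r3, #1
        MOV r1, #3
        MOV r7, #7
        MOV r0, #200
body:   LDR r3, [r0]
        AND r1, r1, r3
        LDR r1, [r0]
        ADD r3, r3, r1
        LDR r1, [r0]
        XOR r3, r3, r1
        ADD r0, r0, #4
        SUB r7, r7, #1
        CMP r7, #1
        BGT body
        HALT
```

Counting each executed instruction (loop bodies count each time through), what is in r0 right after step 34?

MOV r3, #1 → r3=1
MOV r1, #3 → r1=3
MOV r7, #7 → r7=7
MOV r0, #200 → r0=200
LDR r3, [r0] → r3=M[200]=25
AND r1, r1, r3 → r1=3&25=1
LDR r1, [r0] → r1=M[200]=25
ADD r3, r3, r1 → r3=25+25=50
LDR r1, [r0] → r1=M[200]=25
XOR r3, r3, r1 → r3=50^25=43
ADD r0, r0, #4 → r0=200+4=204
SUB r7, r7, #1 → r7=7-1=6
CMP r7, #1  (cmp 6,1)
BGT body: taken
LDR r3, [r0] → r3=M[204]=22
AND r1, r1, r3 → r1=25&22=16
LDR r1, [r0] → r1=M[204]=22
ADD r3, r3, r1 → r3=22+22=44
LDR r1, [r0] → r1=M[204]=22
XOR r3, r3, r1 → r3=44^22=58
ADD r0, r0, #4 → r0=204+4=208
SUB r7, r7, #1 → r7=6-1=5
CMP r7, #1  (cmp 5,1)
BGT body: taken
LDR r3, [r0] → r3=M[208]=3
AND r1, r1, r3 → r1=22&3=2
LDR r1, [r0] → r1=M[208]=3
ADD r3, r3, r1 → r3=3+3=6
LDR r1, [r0] → r1=M[208]=3
XOR r3, r3, r1 → r3=6^3=5
ADD r0, r0, #4 → r0=208+4=212
SUB r7, r7, #1 → r7=5-1=4
CMP r7, #1  (cmp 4,1)
BGT body: taken
After step 34: r0 = 212.

212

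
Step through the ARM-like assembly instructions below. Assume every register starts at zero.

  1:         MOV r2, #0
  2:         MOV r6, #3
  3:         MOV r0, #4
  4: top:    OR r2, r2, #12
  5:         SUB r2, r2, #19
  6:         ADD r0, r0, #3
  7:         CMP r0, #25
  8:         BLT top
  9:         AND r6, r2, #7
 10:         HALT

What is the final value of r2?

after MOV r2, #0: r2=0
after MOV r6, #3: r6=3
after MOV r0, #4: r0=4
after OR r2, r2, #12: r2=0|12=12
after SUB r2, r2, #19: r2=12-19=-7
after ADD r0, r0, #3: r0=4+3=7
CMP r0, #25  (cmp 7,25)
BLT top: taken
after OR r2, r2, #12: r2=(-7)|12=-3
after SUB r2, r2, #19: r2=(-3)-19=-22
after ADD r0, r0, #3: r0=7+3=10
CMP r0, #25  (cmp 10,25)
BLT top: taken
after OR r2, r2, #12: r2=(-22)|12=-18
after SUB r2, r2, #19: r2=(-18)-19=-37
after ADD r0, r0, #3: r0=10+3=13
CMP r0, #25  (cmp 13,25)
BLT top: taken
after OR r2, r2, #12: r2=(-37)|12=-33
after SUB r2, r2, #19: r2=(-33)-19=-52
after ADD r0, r0, #3: r0=13+3=16
CMP r0, #25  (cmp 16,25)
BLT top: taken
after OR r2, r2, #12: r2=(-52)|12=-52
after SUB r2, r2, #19: r2=(-52)-19=-71
after ADD r0, r0, #3: r0=16+3=19
CMP r0, #25  (cmp 19,25)
BLT top: taken
after OR r2, r2, #12: r2=(-71)|12=-67
after SUB r2, r2, #19: r2=(-67)-19=-86
after ADD r0, r0, #3: r0=19+3=22
CMP r0, #25  (cmp 22,25)
BLT top: taken
after OR r2, r2, #12: r2=(-86)|12=-82
after SUB r2, r2, #19: r2=(-82)-19=-101
after ADD r0, r0, #3: r0=22+3=25
CMP r0, #25  (cmp 25,25)
BLT top: not taken
after AND r6, r2, #7: r6=(-101)&7=3
halt.

-101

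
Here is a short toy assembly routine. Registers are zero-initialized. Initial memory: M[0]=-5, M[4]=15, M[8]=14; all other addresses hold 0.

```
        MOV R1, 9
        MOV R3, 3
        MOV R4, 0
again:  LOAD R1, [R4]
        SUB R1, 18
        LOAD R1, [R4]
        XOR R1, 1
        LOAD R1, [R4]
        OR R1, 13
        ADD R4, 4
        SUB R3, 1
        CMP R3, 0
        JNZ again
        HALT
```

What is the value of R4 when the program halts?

12

R1=9
R3=3
R4=0
R1=M[0]=-5
R1=(-5)-18=-23
R1=M[0]=-5
R1=(-5)^1=-6
R1=M[0]=-5
R1=(-5)|13=-1
R4=0+4=4
R3=3-1=2
CMP R3, 0  (cmp 2,0)
JNZ again: taken
R1=M[4]=15
R1=15-18=-3
R1=M[4]=15
R1=15^1=14
R1=M[4]=15
R1=15|13=15
R4=4+4=8
R3=2-1=1
CMP R3, 0  (cmp 1,0)
JNZ again: taken
R1=M[8]=14
R1=14-18=-4
R1=M[8]=14
R1=14^1=15
R1=M[8]=14
R1=14|13=15
R4=8+4=12
R3=1-1=0
CMP R3, 0  (cmp 0,0)
JNZ again: not taken
halt.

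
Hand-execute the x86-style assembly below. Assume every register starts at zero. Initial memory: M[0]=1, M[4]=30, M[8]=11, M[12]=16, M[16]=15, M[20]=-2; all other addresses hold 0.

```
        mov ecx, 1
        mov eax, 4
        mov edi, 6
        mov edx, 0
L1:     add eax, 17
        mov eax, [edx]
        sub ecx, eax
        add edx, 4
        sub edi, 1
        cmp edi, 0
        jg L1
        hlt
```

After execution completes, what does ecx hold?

mov ecx, 1 → ecx=1
mov eax, 4 → eax=4
mov edi, 6 → edi=6
mov edx, 0 → edx=0
add eax, 17 → eax=4+17=21
mov eax, [edx] → eax=M[0]=1
sub ecx, eax → ecx=1-1=0
add edx, 4 → edx=0+4=4
sub edi, 1 → edi=6-1=5
cmp edi, 0  (cmp 5,0)
jg L1: taken
add eax, 17 → eax=1+17=18
mov eax, [edx] → eax=M[4]=30
sub ecx, eax → ecx=0-30=-30
add edx, 4 → edx=4+4=8
sub edi, 1 → edi=5-1=4
cmp edi, 0  (cmp 4,0)
jg L1: taken
add eax, 17 → eax=30+17=47
mov eax, [edx] → eax=M[8]=11
sub ecx, eax → ecx=(-30)-11=-41
add edx, 4 → edx=8+4=12
sub edi, 1 → edi=4-1=3
cmp edi, 0  (cmp 3,0)
jg L1: taken
add eax, 17 → eax=11+17=28
mov eax, [edx] → eax=M[12]=16
sub ecx, eax → ecx=(-41)-16=-57
add edx, 4 → edx=12+4=16
sub edi, 1 → edi=3-1=2
cmp edi, 0  (cmp 2,0)
jg L1: taken
add eax, 17 → eax=16+17=33
mov eax, [edx] → eax=M[16]=15
sub ecx, eax → ecx=(-57)-15=-72
add edx, 4 → edx=16+4=20
sub edi, 1 → edi=2-1=1
cmp edi, 0  (cmp 1,0)
jg L1: taken
add eax, 17 → eax=15+17=32
mov eax, [edx] → eax=M[20]=-2
sub ecx, eax → ecx=(-72)-(-2)=-70
add edx, 4 → edx=20+4=24
sub edi, 1 → edi=1-1=0
cmp edi, 0  (cmp 0,0)
jg L1: not taken
halt.

-70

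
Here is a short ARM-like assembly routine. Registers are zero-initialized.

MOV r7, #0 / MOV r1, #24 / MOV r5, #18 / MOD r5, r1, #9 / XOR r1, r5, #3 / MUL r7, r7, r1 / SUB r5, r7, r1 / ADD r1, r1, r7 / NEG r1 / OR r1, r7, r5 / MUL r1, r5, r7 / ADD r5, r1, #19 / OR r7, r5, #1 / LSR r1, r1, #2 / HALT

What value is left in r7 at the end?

MOV r7, #0 → r7=0
MOV r1, #24 → r1=24
MOV r5, #18 → r5=18
MOD r5, r1, #9 → r5=24%9=6
XOR r1, r5, #3 → r1=6^3=5
MUL r7, r7, r1 → r7=0*5=0
SUB r5, r7, r1 → r5=0-5=-5
ADD r1, r1, r7 → r1=5+0=5
NEG r1 → r1=-(5)=-5
OR r1, r7, r5 → r1=0|(-5)=-5
MUL r1, r5, r7 → r1=(-5)*0=0
ADD r5, r1, #19 → r5=0+19=19
OR r7, r5, #1 → r7=19|1=19
LSR r1, r1, #2 → r1=0>>2=0
halt.

19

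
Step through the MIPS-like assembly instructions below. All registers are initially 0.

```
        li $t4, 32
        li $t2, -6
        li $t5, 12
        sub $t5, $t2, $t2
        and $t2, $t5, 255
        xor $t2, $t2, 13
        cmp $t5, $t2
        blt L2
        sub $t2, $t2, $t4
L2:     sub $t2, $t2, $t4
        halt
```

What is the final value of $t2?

-19

after li $t4, 32: $t4=32
after li $t2, -6: $t2=-6
after li $t5, 12: $t5=12
after sub $t5, $t2, $t2: $t5=(-6)-(-6)=0
after and $t2, $t5, 255: $t2=0&255=0
after xor $t2, $t2, 13: $t2=0^13=13
cmp $t5, $t2  (cmp 0,13)
blt L2: taken
after sub $t2, $t2, $t4: $t2=13-32=-19
halt.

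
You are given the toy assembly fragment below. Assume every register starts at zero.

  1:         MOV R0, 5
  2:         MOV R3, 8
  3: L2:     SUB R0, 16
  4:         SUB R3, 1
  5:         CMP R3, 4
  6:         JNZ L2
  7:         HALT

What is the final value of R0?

-59

R0=5
R3=8
R0=5-16=-11
R3=8-1=7
CMP R3, 4  (cmp 7,4)
JNZ L2: taken
R0=(-11)-16=-27
R3=7-1=6
CMP R3, 4  (cmp 6,4)
JNZ L2: taken
R0=(-27)-16=-43
R3=6-1=5
CMP R3, 4  (cmp 5,4)
JNZ L2: taken
R0=(-43)-16=-59
R3=5-1=4
CMP R3, 4  (cmp 4,4)
JNZ L2: not taken
halt.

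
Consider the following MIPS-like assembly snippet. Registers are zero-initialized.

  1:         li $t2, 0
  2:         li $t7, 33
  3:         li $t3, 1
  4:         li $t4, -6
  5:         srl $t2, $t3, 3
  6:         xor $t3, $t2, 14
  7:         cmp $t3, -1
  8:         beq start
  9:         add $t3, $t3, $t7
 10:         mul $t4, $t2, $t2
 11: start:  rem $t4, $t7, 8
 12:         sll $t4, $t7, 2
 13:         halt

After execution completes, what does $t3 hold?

$t2=0
$t7=33
$t3=1
$t4=-6
$t2=1>>3=0
$t3=0^14=14
cmp $t3, -1  (cmp 14,-1)
beq start: not taken
$t3=14+33=47
$t4=0*0=0
$t4=33%8=1
$t4=33<<2=132
halt.

47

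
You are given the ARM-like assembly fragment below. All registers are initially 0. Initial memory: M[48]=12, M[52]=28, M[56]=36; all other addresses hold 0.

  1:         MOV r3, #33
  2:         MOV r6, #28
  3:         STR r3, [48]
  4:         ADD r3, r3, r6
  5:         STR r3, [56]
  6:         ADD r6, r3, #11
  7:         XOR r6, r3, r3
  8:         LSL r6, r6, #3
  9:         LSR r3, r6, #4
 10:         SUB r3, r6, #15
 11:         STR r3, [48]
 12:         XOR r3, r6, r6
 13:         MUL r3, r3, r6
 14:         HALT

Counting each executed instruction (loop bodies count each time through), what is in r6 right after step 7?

0

after MOV r3, #33: r3=33
after MOV r6, #28: r6=28
STR r3, [48] → M[48]=33
after ADD r3, r3, r6: r3=33+28=61
STR r3, [56] → M[56]=61
after ADD r6, r3, #11: r6=61+11=72
after XOR r6, r3, r3: r6=61^61=0
After step 7: r6 = 0.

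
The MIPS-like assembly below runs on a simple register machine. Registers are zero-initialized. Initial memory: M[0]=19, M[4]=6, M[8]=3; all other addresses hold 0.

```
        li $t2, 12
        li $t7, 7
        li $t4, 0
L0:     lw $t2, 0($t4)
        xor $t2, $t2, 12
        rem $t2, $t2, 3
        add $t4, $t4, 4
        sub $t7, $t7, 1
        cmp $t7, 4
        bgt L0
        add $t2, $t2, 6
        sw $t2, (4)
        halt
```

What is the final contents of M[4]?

$t2=12
$t7=7
$t4=0
$t2=M[0]=19
$t2=19^12=31
$t2=31%3=1
$t4=0+4=4
$t7=7-1=6
cmp $t7, 4  (cmp 6,4)
bgt L0: taken
$t2=M[4]=6
$t2=6^12=10
$t2=10%3=1
$t4=4+4=8
$t7=6-1=5
cmp $t7, 4  (cmp 5,4)
bgt L0: taken
$t2=M[8]=3
$t2=3^12=15
$t2=15%3=0
$t4=8+4=12
$t7=5-1=4
cmp $t7, 4  (cmp 4,4)
bgt L0: not taken
$t2=0+6=6
sw $t2, (4) → M[4]=6
halt.

6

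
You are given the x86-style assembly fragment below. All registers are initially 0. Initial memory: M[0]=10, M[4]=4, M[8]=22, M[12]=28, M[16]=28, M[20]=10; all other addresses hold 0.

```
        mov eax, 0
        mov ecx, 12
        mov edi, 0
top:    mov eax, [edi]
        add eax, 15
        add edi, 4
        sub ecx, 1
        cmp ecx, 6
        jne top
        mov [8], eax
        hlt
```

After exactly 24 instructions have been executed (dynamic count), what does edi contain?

eax=0
ecx=12
edi=0
eax=M[0]=10
eax=10+15=25
edi=0+4=4
ecx=12-1=11
cmp ecx, 6  (cmp 11,6)
jne top: taken
eax=M[4]=4
eax=4+15=19
edi=4+4=8
ecx=11-1=10
cmp ecx, 6  (cmp 10,6)
jne top: taken
eax=M[8]=22
eax=22+15=37
edi=8+4=12
ecx=10-1=9
cmp ecx, 6  (cmp 9,6)
jne top: taken
eax=M[12]=28
eax=28+15=43
edi=12+4=16
After step 24: edi = 16.

16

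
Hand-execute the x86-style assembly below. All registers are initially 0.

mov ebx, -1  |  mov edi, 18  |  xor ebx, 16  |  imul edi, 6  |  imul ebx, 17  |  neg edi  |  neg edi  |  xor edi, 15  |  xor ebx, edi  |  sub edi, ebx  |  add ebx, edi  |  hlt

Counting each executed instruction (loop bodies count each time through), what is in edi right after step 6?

ebx=-1
edi=18
ebx=(-1)^16=-17
edi=18*6=108
ebx=(-17)*17=-289
edi=-(108)=-108
After step 6: edi = -108.

-108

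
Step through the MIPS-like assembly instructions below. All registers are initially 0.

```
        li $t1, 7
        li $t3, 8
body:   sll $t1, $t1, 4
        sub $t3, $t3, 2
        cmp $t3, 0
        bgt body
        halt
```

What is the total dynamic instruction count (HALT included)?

19

li $t1, 7 → $t1=7
li $t3, 8 → $t3=8
sll $t1, $t1, 4 → $t1=7<<4=112
sub $t3, $t3, 2 → $t3=8-2=6
cmp $t3, 0  (cmp 6,0)
bgt body: taken
sll $t1, $t1, 4 → $t1=112<<4=1792
sub $t3, $t3, 2 → $t3=6-2=4
cmp $t3, 0  (cmp 4,0)
bgt body: taken
sll $t1, $t1, 4 → $t1=1792<<4=28672
sub $t3, $t3, 2 → $t3=4-2=2
cmp $t3, 0  (cmp 2,0)
bgt body: taken
sll $t1, $t1, 4 → $t1=28672<<4=458752
sub $t3, $t3, 2 → $t3=2-2=0
cmp $t3, 0  (cmp 0,0)
bgt body: not taken
halt.
Total executed instructions: 19.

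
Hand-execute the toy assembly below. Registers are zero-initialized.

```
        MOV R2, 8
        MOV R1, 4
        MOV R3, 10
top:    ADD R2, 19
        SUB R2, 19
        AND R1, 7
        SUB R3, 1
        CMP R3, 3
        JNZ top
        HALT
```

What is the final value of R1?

MOV R2, 8 → R2=8
MOV R1, 4 → R1=4
MOV R3, 10 → R3=10
ADD R2, 19 → R2=8+19=27
SUB R2, 19 → R2=27-19=8
AND R1, 7 → R1=4&7=4
SUB R3, 1 → R3=10-1=9
CMP R3, 3  (cmp 9,3)
JNZ top: taken
ADD R2, 19 → R2=8+19=27
SUB R2, 19 → R2=27-19=8
AND R1, 7 → R1=4&7=4
SUB R3, 1 → R3=9-1=8
CMP R3, 3  (cmp 8,3)
JNZ top: taken
ADD R2, 19 → R2=8+19=27
SUB R2, 19 → R2=27-19=8
AND R1, 7 → R1=4&7=4
SUB R3, 1 → R3=8-1=7
CMP R3, 3  (cmp 7,3)
JNZ top: taken
ADD R2, 19 → R2=8+19=27
SUB R2, 19 → R2=27-19=8
AND R1, 7 → R1=4&7=4
SUB R3, 1 → R3=7-1=6
CMP R3, 3  (cmp 6,3)
JNZ top: taken
ADD R2, 19 → R2=8+19=27
SUB R2, 19 → R2=27-19=8
AND R1, 7 → R1=4&7=4
SUB R3, 1 → R3=6-1=5
CMP R3, 3  (cmp 5,3)
JNZ top: taken
ADD R2, 19 → R2=8+19=27
SUB R2, 19 → R2=27-19=8
AND R1, 7 → R1=4&7=4
SUB R3, 1 → R3=5-1=4
CMP R3, 3  (cmp 4,3)
JNZ top: taken
ADD R2, 19 → R2=8+19=27
SUB R2, 19 → R2=27-19=8
AND R1, 7 → R1=4&7=4
SUB R3, 1 → R3=4-1=3
CMP R3, 3  (cmp 3,3)
JNZ top: not taken
halt.

4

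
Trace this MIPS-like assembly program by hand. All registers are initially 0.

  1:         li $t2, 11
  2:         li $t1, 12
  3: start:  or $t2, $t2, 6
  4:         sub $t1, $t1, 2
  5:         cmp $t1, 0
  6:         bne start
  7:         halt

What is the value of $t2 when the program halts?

$t2=11
$t1=12
$t2=11|6=15
$t1=12-2=10
cmp $t1, 0  (cmp 10,0)
bne start: taken
$t2=15|6=15
$t1=10-2=8
cmp $t1, 0  (cmp 8,0)
bne start: taken
$t2=15|6=15
$t1=8-2=6
cmp $t1, 0  (cmp 6,0)
bne start: taken
$t2=15|6=15
$t1=6-2=4
cmp $t1, 0  (cmp 4,0)
bne start: taken
$t2=15|6=15
$t1=4-2=2
cmp $t1, 0  (cmp 2,0)
bne start: taken
$t2=15|6=15
$t1=2-2=0
cmp $t1, 0  (cmp 0,0)
bne start: not taken
halt.

15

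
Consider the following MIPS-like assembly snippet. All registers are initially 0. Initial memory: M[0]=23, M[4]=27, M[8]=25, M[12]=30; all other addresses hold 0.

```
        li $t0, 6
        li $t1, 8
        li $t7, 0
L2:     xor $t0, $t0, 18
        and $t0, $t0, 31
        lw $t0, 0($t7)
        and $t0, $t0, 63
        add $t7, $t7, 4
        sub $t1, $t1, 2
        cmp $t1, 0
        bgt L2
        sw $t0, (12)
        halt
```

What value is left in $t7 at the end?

li $t0, 6 → $t0=6
li $t1, 8 → $t1=8
li $t7, 0 → $t7=0
xor $t0, $t0, 18 → $t0=6^18=20
and $t0, $t0, 31 → $t0=20&31=20
lw $t0, 0($t7) → $t0=M[0]=23
and $t0, $t0, 63 → $t0=23&63=23
add $t7, $t7, 4 → $t7=0+4=4
sub $t1, $t1, 2 → $t1=8-2=6
cmp $t1, 0  (cmp 6,0)
bgt L2: taken
xor $t0, $t0, 18 → $t0=23^18=5
and $t0, $t0, 31 → $t0=5&31=5
lw $t0, 0($t7) → $t0=M[4]=27
and $t0, $t0, 63 → $t0=27&63=27
add $t7, $t7, 4 → $t7=4+4=8
sub $t1, $t1, 2 → $t1=6-2=4
cmp $t1, 0  (cmp 4,0)
bgt L2: taken
xor $t0, $t0, 18 → $t0=27^18=9
and $t0, $t0, 31 → $t0=9&31=9
lw $t0, 0($t7) → $t0=M[8]=25
and $t0, $t0, 63 → $t0=25&63=25
add $t7, $t7, 4 → $t7=8+4=12
sub $t1, $t1, 2 → $t1=4-2=2
cmp $t1, 0  (cmp 2,0)
bgt L2: taken
xor $t0, $t0, 18 → $t0=25^18=11
and $t0, $t0, 31 → $t0=11&31=11
lw $t0, 0($t7) → $t0=M[12]=30
and $t0, $t0, 63 → $t0=30&63=30
add $t7, $t7, 4 → $t7=12+4=16
sub $t1, $t1, 2 → $t1=2-2=0
cmp $t1, 0  (cmp 0,0)
bgt L2: not taken
sw $t0, (12) → M[12]=30
halt.

16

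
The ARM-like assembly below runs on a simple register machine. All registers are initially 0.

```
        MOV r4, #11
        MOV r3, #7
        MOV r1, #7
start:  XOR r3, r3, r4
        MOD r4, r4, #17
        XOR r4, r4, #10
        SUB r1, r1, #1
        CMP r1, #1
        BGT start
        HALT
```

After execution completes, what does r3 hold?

MOV r4, #11 → r4=11
MOV r3, #7 → r3=7
MOV r1, #7 → r1=7
XOR r3, r3, r4 → r3=7^11=12
MOD r4, r4, #17 → r4=11%17=11
XOR r4, r4, #10 → r4=11^10=1
SUB r1, r1, #1 → r1=7-1=6
CMP r1, #1  (cmp 6,1)
BGT start: taken
XOR r3, r3, r4 → r3=12^1=13
MOD r4, r4, #17 → r4=1%17=1
XOR r4, r4, #10 → r4=1^10=11
SUB r1, r1, #1 → r1=6-1=5
CMP r1, #1  (cmp 5,1)
BGT start: taken
XOR r3, r3, r4 → r3=13^11=6
MOD r4, r4, #17 → r4=11%17=11
XOR r4, r4, #10 → r4=11^10=1
SUB r1, r1, #1 → r1=5-1=4
CMP r1, #1  (cmp 4,1)
BGT start: taken
XOR r3, r3, r4 → r3=6^1=7
MOD r4, r4, #17 → r4=1%17=1
XOR r4, r4, #10 → r4=1^10=11
SUB r1, r1, #1 → r1=4-1=3
CMP r1, #1  (cmp 3,1)
BGT start: taken
XOR r3, r3, r4 → r3=7^11=12
MOD r4, r4, #17 → r4=11%17=11
XOR r4, r4, #10 → r4=11^10=1
SUB r1, r1, #1 → r1=3-1=2
CMP r1, #1  (cmp 2,1)
BGT start: taken
XOR r3, r3, r4 → r3=12^1=13
MOD r4, r4, #17 → r4=1%17=1
XOR r4, r4, #10 → r4=1^10=11
SUB r1, r1, #1 → r1=2-1=1
CMP r1, #1  (cmp 1,1)
BGT start: not taken
halt.

13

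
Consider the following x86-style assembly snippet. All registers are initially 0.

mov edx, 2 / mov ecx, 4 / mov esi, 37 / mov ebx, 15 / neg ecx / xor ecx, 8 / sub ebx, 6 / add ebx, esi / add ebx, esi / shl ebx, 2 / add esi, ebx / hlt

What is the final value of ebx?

mov edx, 2 → edx=2
mov ecx, 4 → ecx=4
mov esi, 37 → esi=37
mov ebx, 15 → ebx=15
neg ecx → ecx=-(4)=-4
xor ecx, 8 → ecx=(-4)^8=-12
sub ebx, 6 → ebx=15-6=9
add ebx, esi → ebx=9+37=46
add ebx, esi → ebx=46+37=83
shl ebx, 2 → ebx=83<<2=332
add esi, ebx → esi=37+332=369
halt.

332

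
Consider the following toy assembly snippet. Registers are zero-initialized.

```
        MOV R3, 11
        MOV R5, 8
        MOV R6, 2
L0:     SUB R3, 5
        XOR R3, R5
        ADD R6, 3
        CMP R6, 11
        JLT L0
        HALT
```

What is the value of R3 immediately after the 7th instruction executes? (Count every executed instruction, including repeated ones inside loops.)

R3=11
R5=8
R6=2
R3=11-5=6
R3=6^8=14
R6=2+3=5
CMP R6, 11  (cmp 5,11)
After step 7: R3 = 14.

14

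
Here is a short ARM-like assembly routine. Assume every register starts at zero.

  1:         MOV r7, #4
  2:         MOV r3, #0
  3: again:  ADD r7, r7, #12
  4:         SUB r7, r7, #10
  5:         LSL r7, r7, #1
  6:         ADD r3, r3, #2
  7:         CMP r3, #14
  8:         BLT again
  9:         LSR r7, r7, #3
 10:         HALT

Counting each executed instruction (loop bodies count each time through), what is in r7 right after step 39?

MOV r7, #4 → r7=4
MOV r3, #0 → r3=0
ADD r7, r7, #12 → r7=4+12=16
SUB r7, r7, #10 → r7=16-10=6
LSL r7, r7, #1 → r7=6<<1=12
ADD r3, r3, #2 → r3=0+2=2
CMP r3, #14  (cmp 2,14)
BLT again: taken
ADD r7, r7, #12 → r7=12+12=24
SUB r7, r7, #10 → r7=24-10=14
LSL r7, r7, #1 → r7=14<<1=28
ADD r3, r3, #2 → r3=2+2=4
CMP r3, #14  (cmp 4,14)
BLT again: taken
ADD r7, r7, #12 → r7=28+12=40
SUB r7, r7, #10 → r7=40-10=30
LSL r7, r7, #1 → r7=30<<1=60
ADD r3, r3, #2 → r3=4+2=6
CMP r3, #14  (cmp 6,14)
BLT again: taken
ADD r7, r7, #12 → r7=60+12=72
SUB r7, r7, #10 → r7=72-10=62
LSL r7, r7, #1 → r7=62<<1=124
ADD r3, r3, #2 → r3=6+2=8
CMP r3, #14  (cmp 8,14)
BLT again: taken
ADD r7, r7, #12 → r7=124+12=136
SUB r7, r7, #10 → r7=136-10=126
LSL r7, r7, #1 → r7=126<<1=252
ADD r3, r3, #2 → r3=8+2=10
CMP r3, #14  (cmp 10,14)
BLT again: taken
ADD r7, r7, #12 → r7=252+12=264
SUB r7, r7, #10 → r7=264-10=254
LSL r7, r7, #1 → r7=254<<1=508
ADD r3, r3, #2 → r3=10+2=12
CMP r3, #14  (cmp 12,14)
BLT again: taken
ADD r7, r7, #12 → r7=508+12=520
After step 39: r7 = 520.

520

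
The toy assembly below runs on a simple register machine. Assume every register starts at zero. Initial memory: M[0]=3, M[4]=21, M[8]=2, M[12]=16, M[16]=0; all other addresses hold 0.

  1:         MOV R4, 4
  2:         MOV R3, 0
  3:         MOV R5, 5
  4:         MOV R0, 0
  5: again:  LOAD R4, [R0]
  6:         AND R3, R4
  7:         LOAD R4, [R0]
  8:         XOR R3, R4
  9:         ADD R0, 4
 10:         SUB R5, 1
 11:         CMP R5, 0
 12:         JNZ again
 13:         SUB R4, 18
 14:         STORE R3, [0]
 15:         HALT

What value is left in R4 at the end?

-18

MOV R4, 4 → R4=4
MOV R3, 0 → R3=0
MOV R5, 5 → R5=5
MOV R0, 0 → R0=0
LOAD R4, [R0] → R4=M[0]=3
AND R3, R4 → R3=0&3=0
LOAD R4, [R0] → R4=M[0]=3
XOR R3, R4 → R3=0^3=3
ADD R0, 4 → R0=0+4=4
SUB R5, 1 → R5=5-1=4
CMP R5, 0  (cmp 4,0)
JNZ again: taken
LOAD R4, [R0] → R4=M[4]=21
AND R3, R4 → R3=3&21=1
LOAD R4, [R0] → R4=M[4]=21
XOR R3, R4 → R3=1^21=20
ADD R0, 4 → R0=4+4=8
SUB R5, 1 → R5=4-1=3
CMP R5, 0  (cmp 3,0)
JNZ again: taken
LOAD R4, [R0] → R4=M[8]=2
AND R3, R4 → R3=20&2=0
LOAD R4, [R0] → R4=M[8]=2
XOR R3, R4 → R3=0^2=2
ADD R0, 4 → R0=8+4=12
SUB R5, 1 → R5=3-1=2
CMP R5, 0  (cmp 2,0)
JNZ again: taken
LOAD R4, [R0] → R4=M[12]=16
AND R3, R4 → R3=2&16=0
LOAD R4, [R0] → R4=M[12]=16
XOR R3, R4 → R3=0^16=16
ADD R0, 4 → R0=12+4=16
SUB R5, 1 → R5=2-1=1
CMP R5, 0  (cmp 1,0)
JNZ again: taken
LOAD R4, [R0] → R4=M[16]=0
AND R3, R4 → R3=16&0=0
LOAD R4, [R0] → R4=M[16]=0
XOR R3, R4 → R3=0^0=0
ADD R0, 4 → R0=16+4=20
SUB R5, 1 → R5=1-1=0
CMP R5, 0  (cmp 0,0)
JNZ again: not taken
SUB R4, 18 → R4=0-18=-18
STORE R3, [0] → M[0]=0
halt.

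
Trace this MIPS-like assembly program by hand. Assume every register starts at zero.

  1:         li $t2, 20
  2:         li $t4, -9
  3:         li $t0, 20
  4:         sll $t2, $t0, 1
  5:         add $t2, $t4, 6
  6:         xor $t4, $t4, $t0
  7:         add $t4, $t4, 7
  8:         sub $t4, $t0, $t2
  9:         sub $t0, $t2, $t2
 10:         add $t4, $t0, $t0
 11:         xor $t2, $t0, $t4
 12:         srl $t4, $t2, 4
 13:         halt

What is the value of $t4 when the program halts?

after li $t2, 20: $t2=20
after li $t4, -9: $t4=-9
after li $t0, 20: $t0=20
after sll $t2, $t0, 1: $t2=20<<1=40
after add $t2, $t4, 6: $t2=(-9)+6=-3
after xor $t4, $t4, $t0: $t4=(-9)^20=-29
after add $t4, $t4, 7: $t4=(-29)+7=-22
after sub $t4, $t0, $t2: $t4=20-(-3)=23
after sub $t0, $t2, $t2: $t0=(-3)-(-3)=0
after add $t4, $t0, $t0: $t4=0+0=0
after xor $t2, $t0, $t4: $t2=0^0=0
after srl $t4, $t2, 4: $t4=0>>4=0
halt.

0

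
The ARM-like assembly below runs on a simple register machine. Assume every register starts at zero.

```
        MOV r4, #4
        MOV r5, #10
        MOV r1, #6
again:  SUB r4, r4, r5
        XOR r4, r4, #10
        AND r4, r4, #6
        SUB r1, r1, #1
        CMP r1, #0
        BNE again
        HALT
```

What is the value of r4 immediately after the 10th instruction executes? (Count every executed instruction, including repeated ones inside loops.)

after MOV r4, #4: r4=4
after MOV r5, #10: r5=10
after MOV r1, #6: r1=6
after SUB r4, r4, r5: r4=4-10=-6
after XOR r4, r4, #10: r4=(-6)^10=-16
after AND r4, r4, #6: r4=(-16)&6=0
after SUB r1, r1, #1: r1=6-1=5
CMP r1, #0  (cmp 5,0)
BNE again: taken
after SUB r4, r4, r5: r4=0-10=-10
After step 10: r4 = -10.

-10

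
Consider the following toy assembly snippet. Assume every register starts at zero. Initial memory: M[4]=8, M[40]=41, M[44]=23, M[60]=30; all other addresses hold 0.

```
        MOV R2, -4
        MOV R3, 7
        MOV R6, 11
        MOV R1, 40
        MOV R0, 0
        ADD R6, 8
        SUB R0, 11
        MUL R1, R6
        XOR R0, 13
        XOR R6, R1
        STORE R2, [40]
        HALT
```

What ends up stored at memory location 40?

R2=-4
R3=7
R6=11
R1=40
R0=0
R6=11+8=19
R0=0-11=-11
R1=40*19=760
R0=(-11)^13=-8
R6=19^760=747
STORE R2, [40] → M[40]=-4
halt.

-4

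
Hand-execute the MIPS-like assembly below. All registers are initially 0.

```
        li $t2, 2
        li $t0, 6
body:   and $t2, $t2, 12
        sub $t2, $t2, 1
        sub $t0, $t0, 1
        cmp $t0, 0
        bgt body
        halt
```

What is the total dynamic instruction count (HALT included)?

33

$t2=2
$t0=6
$t2=2&12=0
$t2=0-1=-1
$t0=6-1=5
cmp $t0, 0  (cmp 5,0)
bgt body: taken
$t2=(-1)&12=12
$t2=12-1=11
$t0=5-1=4
cmp $t0, 0  (cmp 4,0)
bgt body: taken
$t2=11&12=8
$t2=8-1=7
$t0=4-1=3
cmp $t0, 0  (cmp 3,0)
bgt body: taken
$t2=7&12=4
$t2=4-1=3
$t0=3-1=2
cmp $t0, 0  (cmp 2,0)
bgt body: taken
$t2=3&12=0
$t2=0-1=-1
$t0=2-1=1
cmp $t0, 0  (cmp 1,0)
bgt body: taken
$t2=(-1)&12=12
$t2=12-1=11
$t0=1-1=0
cmp $t0, 0  (cmp 0,0)
bgt body: not taken
halt.
Total executed instructions: 33.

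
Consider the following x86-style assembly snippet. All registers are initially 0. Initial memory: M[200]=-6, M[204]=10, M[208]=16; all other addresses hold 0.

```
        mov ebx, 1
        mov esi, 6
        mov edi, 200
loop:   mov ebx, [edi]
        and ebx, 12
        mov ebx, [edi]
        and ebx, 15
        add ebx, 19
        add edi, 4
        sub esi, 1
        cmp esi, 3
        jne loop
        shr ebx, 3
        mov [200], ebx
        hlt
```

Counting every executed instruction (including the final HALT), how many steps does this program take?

ebx=1
esi=6
edi=200
ebx=M[200]=-6
ebx=(-6)&12=8
ebx=M[200]=-6
ebx=(-6)&15=10
ebx=10+19=29
edi=200+4=204
esi=6-1=5
cmp esi, 3  (cmp 5,3)
jne loop: taken
ebx=M[204]=10
ebx=10&12=8
ebx=M[204]=10
ebx=10&15=10
ebx=10+19=29
edi=204+4=208
esi=5-1=4
cmp esi, 3  (cmp 4,3)
jne loop: taken
ebx=M[208]=16
ebx=16&12=0
ebx=M[208]=16
ebx=16&15=0
ebx=0+19=19
edi=208+4=212
esi=4-1=3
cmp esi, 3  (cmp 3,3)
jne loop: not taken
ebx=19>>3=2
mov [200], ebx → M[200]=2
halt.
Total executed instructions: 33.

33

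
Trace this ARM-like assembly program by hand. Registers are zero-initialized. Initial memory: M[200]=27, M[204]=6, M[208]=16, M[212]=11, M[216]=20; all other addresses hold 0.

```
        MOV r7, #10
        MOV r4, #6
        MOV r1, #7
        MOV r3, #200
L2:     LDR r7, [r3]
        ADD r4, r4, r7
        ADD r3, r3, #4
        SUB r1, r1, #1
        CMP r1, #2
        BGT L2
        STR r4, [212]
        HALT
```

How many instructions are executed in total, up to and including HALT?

36

MOV r7, #10 → r7=10
MOV r4, #6 → r4=6
MOV r1, #7 → r1=7
MOV r3, #200 → r3=200
LDR r7, [r3] → r7=M[200]=27
ADD r4, r4, r7 → r4=6+27=33
ADD r3, r3, #4 → r3=200+4=204
SUB r1, r1, #1 → r1=7-1=6
CMP r1, #2  (cmp 6,2)
BGT L2: taken
LDR r7, [r3] → r7=M[204]=6
ADD r4, r4, r7 → r4=33+6=39
ADD r3, r3, #4 → r3=204+4=208
SUB r1, r1, #1 → r1=6-1=5
CMP r1, #2  (cmp 5,2)
BGT L2: taken
LDR r7, [r3] → r7=M[208]=16
ADD r4, r4, r7 → r4=39+16=55
ADD r3, r3, #4 → r3=208+4=212
SUB r1, r1, #1 → r1=5-1=4
CMP r1, #2  (cmp 4,2)
BGT L2: taken
LDR r7, [r3] → r7=M[212]=11
ADD r4, r4, r7 → r4=55+11=66
ADD r3, r3, #4 → r3=212+4=216
SUB r1, r1, #1 → r1=4-1=3
CMP r1, #2  (cmp 3,2)
BGT L2: taken
LDR r7, [r3] → r7=M[216]=20
ADD r4, r4, r7 → r4=66+20=86
ADD r3, r3, #4 → r3=216+4=220
SUB r1, r1, #1 → r1=3-1=2
CMP r1, #2  (cmp 2,2)
BGT L2: not taken
STR r4, [212] → M[212]=86
halt.
Total executed instructions: 36.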